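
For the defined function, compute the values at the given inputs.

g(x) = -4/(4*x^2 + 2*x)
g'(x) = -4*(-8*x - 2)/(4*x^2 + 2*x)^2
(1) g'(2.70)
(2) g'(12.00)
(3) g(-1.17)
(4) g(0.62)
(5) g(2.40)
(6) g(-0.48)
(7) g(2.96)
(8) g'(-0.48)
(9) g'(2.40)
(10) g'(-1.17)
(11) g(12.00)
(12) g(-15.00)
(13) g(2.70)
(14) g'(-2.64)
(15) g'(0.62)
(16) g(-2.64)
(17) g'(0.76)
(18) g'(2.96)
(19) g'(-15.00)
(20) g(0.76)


(1) = 0.08
(2) = 0.00
(3) = -1.28
(4) = -1.44
(5) = -0.14
(6) = 104.17
(7) = -0.10
(8) = -4991.32
(9) = 0.11
(10) = -2.99
(11) = -0.01
(12) = -0.00
(13) = -0.12
(14) = -0.15
(15) = 3.61
(16) = -0.18
(17) = 2.20
(18) = 0.06
(19) = -0.00
(20) = -1.04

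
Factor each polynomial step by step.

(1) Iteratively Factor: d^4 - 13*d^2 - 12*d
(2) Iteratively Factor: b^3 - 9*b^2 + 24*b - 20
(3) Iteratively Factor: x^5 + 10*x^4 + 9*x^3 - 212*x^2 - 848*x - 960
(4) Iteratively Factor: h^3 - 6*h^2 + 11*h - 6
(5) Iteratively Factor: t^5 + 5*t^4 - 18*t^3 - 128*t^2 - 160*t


(1) = (d)*(d^3 - 13*d - 12) = d*(d + 3)*(d^2 - 3*d - 4) = d*(d + 1)*(d + 3)*(d - 4)
(2) = (b - 5)*(b^2 - 4*b + 4) = (b - 5)*(b - 2)*(b - 2)
(3) = (x + 4)*(x^4 + 6*x^3 - 15*x^2 - 152*x - 240) = (x + 4)^2*(x^3 + 2*x^2 - 23*x - 60) = (x - 5)*(x + 4)^2*(x^2 + 7*x + 12) = (x - 5)*(x + 3)*(x + 4)^2*(x + 4)
(4) = (h - 3)*(h^2 - 3*h + 2) = (h - 3)*(h - 2)*(h - 1)
(5) = (t + 2)*(t^4 + 3*t^3 - 24*t^2 - 80*t) = t*(t + 2)*(t^3 + 3*t^2 - 24*t - 80) = t*(t - 5)*(t + 2)*(t^2 + 8*t + 16) = t*(t - 5)*(t + 2)*(t + 4)*(t + 4)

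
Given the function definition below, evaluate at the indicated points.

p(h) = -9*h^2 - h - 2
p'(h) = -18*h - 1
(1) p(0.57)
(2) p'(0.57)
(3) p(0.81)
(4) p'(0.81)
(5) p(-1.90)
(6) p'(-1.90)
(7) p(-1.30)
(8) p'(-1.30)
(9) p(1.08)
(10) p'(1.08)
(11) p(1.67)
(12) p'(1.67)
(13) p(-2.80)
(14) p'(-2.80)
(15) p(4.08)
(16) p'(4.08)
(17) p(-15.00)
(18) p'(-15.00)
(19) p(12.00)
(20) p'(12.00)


(1) = -5.49
(2) = -11.26
(3) = -8.71
(4) = -15.58
(5) = -32.59
(6) = 33.20
(7) = -15.91
(8) = 22.40
(9) = -13.58
(10) = -20.44
(11) = -28.77
(12) = -31.06
(13) = -69.76
(14) = 49.40
(15) = -155.90
(16) = -74.44
(17) = -2012.00
(18) = 269.00
(19) = -1310.00
(20) = -217.00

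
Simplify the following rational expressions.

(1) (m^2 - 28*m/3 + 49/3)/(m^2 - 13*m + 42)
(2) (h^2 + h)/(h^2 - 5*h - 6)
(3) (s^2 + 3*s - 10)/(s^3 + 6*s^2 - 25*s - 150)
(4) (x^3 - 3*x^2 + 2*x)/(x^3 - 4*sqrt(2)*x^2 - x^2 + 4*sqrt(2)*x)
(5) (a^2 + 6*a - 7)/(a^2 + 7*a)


(1) = (3*m - 7)/(3*m - 18)
(2) = h/(h - 6)
(3) = (s - 2)/(s^2 + s - 30)
(4) = (x - 2)/(x - 4*sqrt(2))
(5) = (a - 1)/a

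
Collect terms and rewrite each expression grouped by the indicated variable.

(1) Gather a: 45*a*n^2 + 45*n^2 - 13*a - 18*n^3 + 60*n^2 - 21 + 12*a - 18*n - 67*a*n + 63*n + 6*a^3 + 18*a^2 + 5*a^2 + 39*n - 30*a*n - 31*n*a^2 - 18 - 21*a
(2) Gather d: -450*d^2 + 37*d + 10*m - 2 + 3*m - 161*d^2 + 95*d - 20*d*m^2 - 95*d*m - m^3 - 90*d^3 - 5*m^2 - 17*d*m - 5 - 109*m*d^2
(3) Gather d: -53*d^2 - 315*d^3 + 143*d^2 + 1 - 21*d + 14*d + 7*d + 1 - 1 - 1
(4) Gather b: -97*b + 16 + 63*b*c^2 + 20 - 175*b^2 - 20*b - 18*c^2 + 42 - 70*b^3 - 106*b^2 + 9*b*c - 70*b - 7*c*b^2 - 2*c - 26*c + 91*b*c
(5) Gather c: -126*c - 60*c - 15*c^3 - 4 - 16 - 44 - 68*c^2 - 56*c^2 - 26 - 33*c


(1) = 6*a^3 + a^2*(23 - 31*n) + a*(45*n^2 - 97*n - 22) - 18*n^3 + 105*n^2 + 84*n - 39
(2) = -90*d^3 + d^2*(-109*m - 611) + d*(-20*m^2 - 112*m + 132) - m^3 - 5*m^2 + 13*m - 7
(3) = -315*d^3 + 90*d^2
(4) = -70*b^3 + b^2*(-7*c - 281) + b*(63*c^2 + 100*c - 187) - 18*c^2 - 28*c + 78
(5) = -15*c^3 - 124*c^2 - 219*c - 90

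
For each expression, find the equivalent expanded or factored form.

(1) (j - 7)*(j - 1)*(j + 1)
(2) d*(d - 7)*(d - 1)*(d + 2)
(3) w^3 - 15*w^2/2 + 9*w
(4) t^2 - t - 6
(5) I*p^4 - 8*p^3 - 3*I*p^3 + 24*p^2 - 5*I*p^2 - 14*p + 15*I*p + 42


(1) = j^3 - 7*j^2 - j + 7
(2) = d^4 - 6*d^3 - 9*d^2 + 14*d
(3) = w*(w - 6)*(w - 3/2)
(4) = (t - 3)*(t + 2)
(5) = (p - 3)*(p + 2*I)*(p + 7*I)*(I*p + 1)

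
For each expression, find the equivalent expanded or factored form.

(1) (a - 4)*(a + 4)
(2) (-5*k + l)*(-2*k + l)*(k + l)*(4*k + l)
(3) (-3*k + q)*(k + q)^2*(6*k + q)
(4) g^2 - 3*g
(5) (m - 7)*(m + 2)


(1) = a^2 - 16
(2) = 40*k^4 + 22*k^3*l - 21*k^2*l^2 - 2*k*l^3 + l^4
(3) = -18*k^4 - 33*k^3*q - 11*k^2*q^2 + 5*k*q^3 + q^4
(4) = g*(g - 3)
(5) = m^2 - 5*m - 14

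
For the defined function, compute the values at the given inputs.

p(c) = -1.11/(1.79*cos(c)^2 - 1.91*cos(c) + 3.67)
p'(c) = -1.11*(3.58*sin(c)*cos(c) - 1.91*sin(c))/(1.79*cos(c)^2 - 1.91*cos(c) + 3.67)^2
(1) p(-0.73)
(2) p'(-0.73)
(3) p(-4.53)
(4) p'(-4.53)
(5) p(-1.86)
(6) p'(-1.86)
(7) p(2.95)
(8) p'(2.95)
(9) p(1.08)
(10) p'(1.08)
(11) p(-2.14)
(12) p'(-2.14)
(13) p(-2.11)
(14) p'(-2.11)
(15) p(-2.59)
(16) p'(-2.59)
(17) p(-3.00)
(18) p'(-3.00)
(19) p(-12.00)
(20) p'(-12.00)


(1) = -0.34
(2) = 0.05
(3) = -0.27
(4) = 0.17
(5) = -0.25
(6) = -0.16
(7) = -0.15
(8) = 0.02
(9) = -0.35
(10) = 0.02
(11) = -0.21
(12) = -0.13
(13) = -0.22
(14) = -0.14
(15) = -0.17
(16) = -0.07
(17) = -0.15
(18) = -0.02
(19) = -0.33
(20) = -0.06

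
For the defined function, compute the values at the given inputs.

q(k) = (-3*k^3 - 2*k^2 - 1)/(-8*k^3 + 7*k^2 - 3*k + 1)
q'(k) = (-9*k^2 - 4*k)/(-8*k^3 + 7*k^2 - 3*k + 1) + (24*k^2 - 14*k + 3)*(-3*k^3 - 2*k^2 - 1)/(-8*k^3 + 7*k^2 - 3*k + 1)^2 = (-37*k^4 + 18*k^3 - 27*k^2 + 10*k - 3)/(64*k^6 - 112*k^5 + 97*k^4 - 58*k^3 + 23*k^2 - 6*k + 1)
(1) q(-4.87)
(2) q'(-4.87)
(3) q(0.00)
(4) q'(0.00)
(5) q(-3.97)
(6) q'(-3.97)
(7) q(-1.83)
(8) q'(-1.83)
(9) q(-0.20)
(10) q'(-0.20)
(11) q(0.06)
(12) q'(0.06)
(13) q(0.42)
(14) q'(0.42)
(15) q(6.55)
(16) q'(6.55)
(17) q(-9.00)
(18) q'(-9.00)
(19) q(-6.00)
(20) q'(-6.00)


(1) = 0.27
(2) = -0.02
(3) = -1.00
(4) = -3.00
(5) = 0.25
(6) = -0.03
(7) = 0.14
(8) = -0.10
(9) = -0.54
(10) = -1.66
(11) = -1.19
(12) = -3.51
(13) = -4.12
(14) = -23.15
(15) = 0.47
(16) = -0.02
(17) = 0.31
(18) = -0.01
(19) = 0.29
(20) = -0.01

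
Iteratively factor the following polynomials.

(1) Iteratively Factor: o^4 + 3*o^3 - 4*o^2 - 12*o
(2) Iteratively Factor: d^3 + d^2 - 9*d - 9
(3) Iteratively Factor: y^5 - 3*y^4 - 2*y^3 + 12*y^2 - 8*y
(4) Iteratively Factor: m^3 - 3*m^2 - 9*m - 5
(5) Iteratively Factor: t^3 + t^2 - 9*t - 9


(1) = (o - 2)*(o^3 + 5*o^2 + 6*o) = (o - 2)*(o + 2)*(o^2 + 3*o) = (o - 2)*(o + 2)*(o + 3)*(o)
(2) = (d + 3)*(d^2 - 2*d - 3) = (d + 1)*(d + 3)*(d - 3)
(3) = (y)*(y^4 - 3*y^3 - 2*y^2 + 12*y - 8) = y*(y - 1)*(y^3 - 2*y^2 - 4*y + 8) = y*(y - 1)*(y + 2)*(y^2 - 4*y + 4) = y*(y - 2)*(y - 1)*(y + 2)*(y - 2)
(4) = (m - 5)*(m^2 + 2*m + 1) = (m - 5)*(m + 1)*(m + 1)
(5) = (t + 3)*(t^2 - 2*t - 3) = (t + 1)*(t + 3)*(t - 3)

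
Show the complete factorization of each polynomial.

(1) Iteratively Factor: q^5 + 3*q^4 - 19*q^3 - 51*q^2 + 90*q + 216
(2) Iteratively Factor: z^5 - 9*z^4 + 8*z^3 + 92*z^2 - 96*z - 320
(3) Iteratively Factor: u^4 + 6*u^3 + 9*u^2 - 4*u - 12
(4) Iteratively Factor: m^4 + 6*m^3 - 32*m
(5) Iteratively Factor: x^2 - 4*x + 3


(1) = (q + 4)*(q^4 - q^3 - 15*q^2 + 9*q + 54) = (q + 2)*(q + 4)*(q^3 - 3*q^2 - 9*q + 27) = (q + 2)*(q + 3)*(q + 4)*(q^2 - 6*q + 9) = (q - 3)*(q + 2)*(q + 3)*(q + 4)*(q - 3)
(2) = (z + 2)*(z^4 - 11*z^3 + 30*z^2 + 32*z - 160) = (z - 5)*(z + 2)*(z^3 - 6*z^2 + 32) = (z - 5)*(z + 2)^2*(z^2 - 8*z + 16) = (z - 5)*(z - 4)*(z + 2)^2*(z - 4)
(3) = (u - 1)*(u^3 + 7*u^2 + 16*u + 12) = (u - 1)*(u + 2)*(u^2 + 5*u + 6) = (u - 1)*(u + 2)^2*(u + 3)
(4) = (m - 2)*(m^3 + 8*m^2 + 16*m) = m*(m - 2)*(m^2 + 8*m + 16) = m*(m - 2)*(m + 4)*(m + 4)
(5) = (x - 1)*(x - 3)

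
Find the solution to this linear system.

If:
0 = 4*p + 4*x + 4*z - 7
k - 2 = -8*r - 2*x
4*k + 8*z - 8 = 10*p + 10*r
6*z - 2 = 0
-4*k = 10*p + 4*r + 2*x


Then:
k = 101/1092
p = -95/312
r = -419/2184
x = 179/104
z = 1/3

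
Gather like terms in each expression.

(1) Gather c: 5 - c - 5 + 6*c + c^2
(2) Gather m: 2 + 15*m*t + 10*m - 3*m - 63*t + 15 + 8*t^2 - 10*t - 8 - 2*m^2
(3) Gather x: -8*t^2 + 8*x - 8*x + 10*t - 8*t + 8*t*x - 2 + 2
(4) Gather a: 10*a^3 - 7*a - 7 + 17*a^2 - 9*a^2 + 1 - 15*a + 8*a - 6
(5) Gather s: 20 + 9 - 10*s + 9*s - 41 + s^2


(1) = c^2 + 5*c
(2) = -2*m^2 + m*(15*t + 7) + 8*t^2 - 73*t + 9
(3) = -8*t^2 + 8*t*x + 2*t
(4) = 10*a^3 + 8*a^2 - 14*a - 12
(5) = s^2 - s - 12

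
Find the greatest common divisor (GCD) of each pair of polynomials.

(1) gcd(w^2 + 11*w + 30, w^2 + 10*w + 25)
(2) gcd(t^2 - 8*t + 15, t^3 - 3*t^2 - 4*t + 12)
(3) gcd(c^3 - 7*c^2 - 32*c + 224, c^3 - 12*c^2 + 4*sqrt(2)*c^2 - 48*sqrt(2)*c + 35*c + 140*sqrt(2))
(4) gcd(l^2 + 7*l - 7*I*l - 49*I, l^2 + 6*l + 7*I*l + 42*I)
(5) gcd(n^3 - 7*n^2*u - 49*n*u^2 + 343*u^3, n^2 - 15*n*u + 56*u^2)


(1) = w + 5
(2) = t - 3
(3) = gcd((c - 7)*(c - 4*sqrt(2))*(c + 4*sqrt(2)), (c - 7)*(c - 5)*(c + 4*sqrt(2))) = c^2 + c*(-7 + 4*sqrt(2)) - 28*sqrt(2)
(4) = gcd((l + 7)*(l - 7*I), (l + 6)*(l + 7*I)) = 1
(5) = gcd((n - 7*u)^2*(n + 7*u), (n - 8*u)*(n - 7*u)) = -n + 7*u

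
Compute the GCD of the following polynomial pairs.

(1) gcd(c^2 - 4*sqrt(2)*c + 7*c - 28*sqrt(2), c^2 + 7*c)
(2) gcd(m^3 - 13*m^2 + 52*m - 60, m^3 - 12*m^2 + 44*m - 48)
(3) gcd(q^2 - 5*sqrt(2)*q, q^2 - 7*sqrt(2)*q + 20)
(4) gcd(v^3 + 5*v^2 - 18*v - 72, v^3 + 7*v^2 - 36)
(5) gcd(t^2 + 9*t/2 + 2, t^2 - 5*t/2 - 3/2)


(1) = gcd((c + 7)*(c - 4*sqrt(2)), c*(c + 7)) = c + 7
(2) = m^2 - 8*m + 12
(3) = q - 5*sqrt(2)
(4) = v^2 + 9*v + 18
(5) = t + 1/2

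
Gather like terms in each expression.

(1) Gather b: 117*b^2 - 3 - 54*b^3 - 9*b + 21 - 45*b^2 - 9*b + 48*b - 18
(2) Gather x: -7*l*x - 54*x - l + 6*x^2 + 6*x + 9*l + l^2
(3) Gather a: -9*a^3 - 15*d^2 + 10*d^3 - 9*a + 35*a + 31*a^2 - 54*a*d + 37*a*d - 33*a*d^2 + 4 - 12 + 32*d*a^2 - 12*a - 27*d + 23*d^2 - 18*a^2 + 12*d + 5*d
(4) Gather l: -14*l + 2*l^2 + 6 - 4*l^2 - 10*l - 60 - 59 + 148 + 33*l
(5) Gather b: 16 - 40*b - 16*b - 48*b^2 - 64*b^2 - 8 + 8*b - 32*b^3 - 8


(1) = -54*b^3 + 72*b^2 + 30*b
(2) = l^2 + 8*l + 6*x^2 + x*(-7*l - 48)
(3) = -9*a^3 + a^2*(32*d + 13) + a*(-33*d^2 - 17*d + 14) + 10*d^3 + 8*d^2 - 10*d - 8
(4) = -2*l^2 + 9*l + 35
(5) = -32*b^3 - 112*b^2 - 48*b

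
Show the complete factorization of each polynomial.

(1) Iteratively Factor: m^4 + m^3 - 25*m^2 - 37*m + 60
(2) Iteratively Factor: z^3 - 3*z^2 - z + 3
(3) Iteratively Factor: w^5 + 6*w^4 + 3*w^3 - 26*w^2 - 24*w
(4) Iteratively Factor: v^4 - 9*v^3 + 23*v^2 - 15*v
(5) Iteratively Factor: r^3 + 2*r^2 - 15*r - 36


(1) = (m - 5)*(m^3 + 6*m^2 + 5*m - 12) = (m - 5)*(m + 3)*(m^2 + 3*m - 4) = (m - 5)*(m + 3)*(m + 4)*(m - 1)
(2) = (z - 1)*(z^2 - 2*z - 3) = (z - 3)*(z - 1)*(z + 1)
(3) = (w + 3)*(w^4 + 3*w^3 - 6*w^2 - 8*w) = w*(w + 3)*(w^3 + 3*w^2 - 6*w - 8) = w*(w + 1)*(w + 3)*(w^2 + 2*w - 8) = w*(w - 2)*(w + 1)*(w + 3)*(w + 4)
(4) = (v - 1)*(v^3 - 8*v^2 + 15*v) = (v - 3)*(v - 1)*(v^2 - 5*v) = v*(v - 3)*(v - 1)*(v - 5)
(5) = (r + 3)*(r^2 - r - 12) = (r - 4)*(r + 3)*(r + 3)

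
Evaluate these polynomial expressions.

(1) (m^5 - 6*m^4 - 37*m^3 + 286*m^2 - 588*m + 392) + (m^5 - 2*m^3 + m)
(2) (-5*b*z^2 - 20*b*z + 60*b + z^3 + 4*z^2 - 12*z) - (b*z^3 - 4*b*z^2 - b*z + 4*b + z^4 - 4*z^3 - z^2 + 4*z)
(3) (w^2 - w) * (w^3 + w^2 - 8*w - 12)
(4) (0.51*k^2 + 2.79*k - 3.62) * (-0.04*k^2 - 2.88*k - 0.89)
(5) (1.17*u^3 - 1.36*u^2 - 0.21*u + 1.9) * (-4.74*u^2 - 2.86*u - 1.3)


(1) = 2*m^5 - 6*m^4 - 39*m^3 + 286*m^2 - 587*m + 392
(2) = -b*z^3 - b*z^2 - 19*b*z + 56*b - z^4 + 5*z^3 + 5*z^2 - 16*z
(3) = w^5 - 9*w^3 - 4*w^2 + 12*w
(4) = -0.0204*k^4 - 1.5804*k^3 - 8.3443*k^2 + 7.9425*k + 3.2218
(5) = -5.5458*u^5 + 3.1002*u^4 + 3.364*u^3 - 6.6374*u^2 - 5.161*u - 2.47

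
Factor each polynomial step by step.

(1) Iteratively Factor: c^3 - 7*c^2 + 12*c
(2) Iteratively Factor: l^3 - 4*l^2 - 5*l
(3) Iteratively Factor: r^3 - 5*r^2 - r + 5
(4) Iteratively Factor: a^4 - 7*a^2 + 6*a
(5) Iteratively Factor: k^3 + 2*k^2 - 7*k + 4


(1) = (c - 3)*(c^2 - 4*c) = c*(c - 3)*(c - 4)
(2) = (l - 5)*(l^2 + l) = l*(l - 5)*(l + 1)
(3) = (r + 1)*(r^2 - 6*r + 5) = (r - 5)*(r + 1)*(r - 1)
(4) = (a)*(a^3 - 7*a + 6) = a*(a - 1)*(a^2 + a - 6) = a*(a - 1)*(a + 3)*(a - 2)
(5) = (k + 4)*(k^2 - 2*k + 1) = (k - 1)*(k + 4)*(k - 1)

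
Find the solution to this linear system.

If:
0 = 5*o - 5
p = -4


Then:
o = 1
p = -4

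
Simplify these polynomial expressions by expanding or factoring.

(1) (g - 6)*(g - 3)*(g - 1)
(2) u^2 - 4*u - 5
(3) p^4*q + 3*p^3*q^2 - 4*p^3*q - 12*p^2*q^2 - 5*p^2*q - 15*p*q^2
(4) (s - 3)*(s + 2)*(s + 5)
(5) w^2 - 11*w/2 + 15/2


(1) = g^3 - 10*g^2 + 27*g - 18
(2) = (u - 5)*(u + 1)
(3) = p*(p - 5)*(p + 3*q)*(p*q + q)
(4) = s^3 + 4*s^2 - 11*s - 30
(5) = (w - 3)*(w - 5/2)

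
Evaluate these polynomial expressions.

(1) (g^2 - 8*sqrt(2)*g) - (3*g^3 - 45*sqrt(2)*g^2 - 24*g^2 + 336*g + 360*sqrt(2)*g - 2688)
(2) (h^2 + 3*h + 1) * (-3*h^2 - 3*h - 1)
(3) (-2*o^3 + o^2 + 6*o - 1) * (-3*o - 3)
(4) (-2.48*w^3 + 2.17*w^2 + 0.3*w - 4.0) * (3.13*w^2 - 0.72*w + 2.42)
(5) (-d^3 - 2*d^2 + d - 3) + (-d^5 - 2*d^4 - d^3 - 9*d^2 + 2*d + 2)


(1) = -3*g^3 + 25*g^2 + 45*sqrt(2)*g^2 - 368*sqrt(2)*g - 336*g + 2688
(2) = -3*h^4 - 12*h^3 - 13*h^2 - 6*h - 1
(3) = 6*o^4 + 3*o^3 - 21*o^2 - 15*o + 3
(4) = -7.7624*w^5 + 8.5777*w^4 - 6.625*w^3 - 7.4846*w^2 + 3.606*w - 9.68
(5) = -d^5 - 2*d^4 - 2*d^3 - 11*d^2 + 3*d - 1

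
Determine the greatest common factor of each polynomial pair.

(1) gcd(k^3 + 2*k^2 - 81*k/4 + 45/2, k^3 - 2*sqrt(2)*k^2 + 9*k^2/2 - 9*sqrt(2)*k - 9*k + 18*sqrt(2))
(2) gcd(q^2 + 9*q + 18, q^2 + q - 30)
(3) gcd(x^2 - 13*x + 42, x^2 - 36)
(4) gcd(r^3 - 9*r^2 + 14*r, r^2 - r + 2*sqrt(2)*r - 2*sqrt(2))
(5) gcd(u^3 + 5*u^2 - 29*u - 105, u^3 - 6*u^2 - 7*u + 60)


(1) = gcd((k - 5/2)*(k - 3/2)*(k + 6), (k - 3/2)*(k + 6)*(k - 2*sqrt(2))) = k^2 + 9*k/2 - 9
(2) = gcd((q + 3)*(q + 6), (q - 5)*(q + 6)) = q + 6
(3) = x - 6
(4) = gcd(r*(r - 7)*(r - 2), (r - 1)*(r + 2*sqrt(2))) = 1
(5) = gcd((u - 5)*(u + 3)*(u + 7), (u - 5)*(u - 4)*(u + 3)) = u^2 - 2*u - 15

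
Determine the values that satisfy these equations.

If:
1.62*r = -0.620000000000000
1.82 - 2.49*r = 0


Then:
No Solution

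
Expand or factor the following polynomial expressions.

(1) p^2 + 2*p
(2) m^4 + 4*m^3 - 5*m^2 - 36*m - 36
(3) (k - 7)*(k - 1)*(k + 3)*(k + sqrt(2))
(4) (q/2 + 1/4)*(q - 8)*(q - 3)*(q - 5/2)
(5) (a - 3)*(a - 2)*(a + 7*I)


(1) = p*(p + 2)
(2) = (m - 3)*(m + 2)^2*(m + 3)
(3) = k^4 - 5*k^3 + sqrt(2)*k^3 - 17*k^2 - 5*sqrt(2)*k^2 - 17*sqrt(2)*k + 21*k + 21*sqrt(2)
(4) = q^4/2 - 13*q^3/2 + 179*q^2/8 - 137*q/8 - 15
(5) = a^3 - 5*a^2 + 7*I*a^2 + 6*a - 35*I*a + 42*I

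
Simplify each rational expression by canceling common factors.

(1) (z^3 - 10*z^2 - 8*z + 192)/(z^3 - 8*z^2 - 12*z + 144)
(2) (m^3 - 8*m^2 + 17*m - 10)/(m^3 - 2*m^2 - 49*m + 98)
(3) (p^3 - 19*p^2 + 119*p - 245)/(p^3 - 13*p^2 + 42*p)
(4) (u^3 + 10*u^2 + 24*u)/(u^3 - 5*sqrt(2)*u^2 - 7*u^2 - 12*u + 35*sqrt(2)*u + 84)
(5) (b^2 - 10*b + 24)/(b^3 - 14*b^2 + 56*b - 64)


(1) = (z - 8)/(z - 6)
(2) = (m^2 - 6*m + 5)/(m^2 - 49)
(3) = (p^2 - 12*p + 35)/(p^2 - 6*p)
(4) = (u^3 + 10*u^2 + 24*u)/(u^3 + u^2*(-5*sqrt(2) - 7) + u*(-12 + 35*sqrt(2)) + 84)
(5) = (b - 6)/(b^2 - 10*b + 16)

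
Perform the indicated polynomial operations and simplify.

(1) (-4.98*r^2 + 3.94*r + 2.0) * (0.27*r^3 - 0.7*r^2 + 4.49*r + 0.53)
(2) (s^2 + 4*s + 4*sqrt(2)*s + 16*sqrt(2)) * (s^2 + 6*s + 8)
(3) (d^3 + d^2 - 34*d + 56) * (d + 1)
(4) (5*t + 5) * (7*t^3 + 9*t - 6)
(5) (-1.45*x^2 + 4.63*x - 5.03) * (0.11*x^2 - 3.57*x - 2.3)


(1) = -1.3446*r^5 + 4.5498*r^4 - 24.5782*r^3 + 13.6512*r^2 + 11.0682*r + 1.06
(2) = s^4 + 4*sqrt(2)*s^3 + 10*s^3 + 32*s^2 + 40*sqrt(2)*s^2 + 32*s + 128*sqrt(2)*s + 128*sqrt(2)
(3) = d^4 + 2*d^3 - 33*d^2 + 22*d + 56
(4) = 35*t^4 + 35*t^3 + 45*t^2 + 15*t - 30
(5) = -0.1595*x^4 + 5.6858*x^3 - 13.7474*x^2 + 7.3081*x + 11.569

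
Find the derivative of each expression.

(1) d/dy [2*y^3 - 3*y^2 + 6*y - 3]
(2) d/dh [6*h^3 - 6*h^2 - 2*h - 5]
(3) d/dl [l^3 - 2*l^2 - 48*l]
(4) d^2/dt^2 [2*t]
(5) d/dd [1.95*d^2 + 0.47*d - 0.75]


(1) = 6*y^2 - 6*y + 6
(2) = 18*h^2 - 12*h - 2
(3) = 3*l^2 - 4*l - 48
(4) = 0
(5) = 3.9*d + 0.47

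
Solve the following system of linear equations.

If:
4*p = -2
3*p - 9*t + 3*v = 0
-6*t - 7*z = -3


Then:
p = -1/2
t = 1/2 - 7*z/6
v = 2 - 7*z/2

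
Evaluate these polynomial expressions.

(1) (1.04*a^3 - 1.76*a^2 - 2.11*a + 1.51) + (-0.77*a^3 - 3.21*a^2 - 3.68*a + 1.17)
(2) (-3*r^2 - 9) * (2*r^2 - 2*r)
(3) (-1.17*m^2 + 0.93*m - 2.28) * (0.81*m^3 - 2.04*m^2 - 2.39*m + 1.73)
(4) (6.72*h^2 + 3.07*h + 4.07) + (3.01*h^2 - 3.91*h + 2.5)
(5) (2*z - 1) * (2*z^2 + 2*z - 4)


(1) = 0.27*a^3 - 4.97*a^2 - 5.79*a + 2.68
(2) = -6*r^4 + 6*r^3 - 18*r^2 + 18*r
(3) = -0.9477*m^5 + 3.1401*m^4 - 0.9477*m^3 + 0.4044*m^2 + 7.0581*m - 3.9444
(4) = 9.73*h^2 - 0.84*h + 6.57
(5) = 4*z^3 + 2*z^2 - 10*z + 4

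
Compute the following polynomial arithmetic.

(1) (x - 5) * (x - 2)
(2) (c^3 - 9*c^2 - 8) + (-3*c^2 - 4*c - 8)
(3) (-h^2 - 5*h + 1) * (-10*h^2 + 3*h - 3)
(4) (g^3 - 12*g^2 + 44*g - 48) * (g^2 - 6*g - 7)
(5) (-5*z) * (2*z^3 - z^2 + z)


(1) = x^2 - 7*x + 10
(2) = c^3 - 12*c^2 - 4*c - 16
(3) = 10*h^4 + 47*h^3 - 22*h^2 + 18*h - 3
(4) = g^5 - 18*g^4 + 109*g^3 - 228*g^2 - 20*g + 336
(5) = -10*z^4 + 5*z^3 - 5*z^2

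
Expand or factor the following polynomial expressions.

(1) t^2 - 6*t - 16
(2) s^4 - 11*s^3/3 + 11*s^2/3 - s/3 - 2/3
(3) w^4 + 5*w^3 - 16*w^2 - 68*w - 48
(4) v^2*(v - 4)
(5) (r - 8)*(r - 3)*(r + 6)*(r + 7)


(1) = (t - 8)*(t + 2)
(2) = (s - 2)*(s - 1)^2*(s + 1/3)
(3) = (w - 4)*(w + 1)*(w + 2)*(w + 6)
(4) = v^3 - 4*v^2
(5) = r^4 + 2*r^3 - 77*r^2 - 150*r + 1008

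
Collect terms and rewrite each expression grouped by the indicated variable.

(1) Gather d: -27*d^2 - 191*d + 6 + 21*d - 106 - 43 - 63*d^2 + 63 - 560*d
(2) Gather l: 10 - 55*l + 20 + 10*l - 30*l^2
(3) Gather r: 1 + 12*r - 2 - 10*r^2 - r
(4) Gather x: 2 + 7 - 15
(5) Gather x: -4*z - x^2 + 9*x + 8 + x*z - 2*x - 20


(1) = -90*d^2 - 730*d - 80
(2) = -30*l^2 - 45*l + 30
(3) = -10*r^2 + 11*r - 1
(4) = -6
(5) = -x^2 + x*(z + 7) - 4*z - 12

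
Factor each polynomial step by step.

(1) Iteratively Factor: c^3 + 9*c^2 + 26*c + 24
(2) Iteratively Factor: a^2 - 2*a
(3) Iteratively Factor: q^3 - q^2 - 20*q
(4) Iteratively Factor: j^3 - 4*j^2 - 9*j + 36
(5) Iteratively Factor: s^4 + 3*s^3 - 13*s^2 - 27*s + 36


(1) = (c + 3)*(c^2 + 6*c + 8) = (c + 3)*(c + 4)*(c + 2)
(2) = (a)*(a - 2)
(3) = (q + 4)*(q^2 - 5*q) = q*(q + 4)*(q - 5)
(4) = (j + 3)*(j^2 - 7*j + 12) = (j - 3)*(j + 3)*(j - 4)
(5) = (s + 3)*(s^3 - 13*s + 12) = (s - 1)*(s + 3)*(s^2 + s - 12) = (s - 3)*(s - 1)*(s + 3)*(s + 4)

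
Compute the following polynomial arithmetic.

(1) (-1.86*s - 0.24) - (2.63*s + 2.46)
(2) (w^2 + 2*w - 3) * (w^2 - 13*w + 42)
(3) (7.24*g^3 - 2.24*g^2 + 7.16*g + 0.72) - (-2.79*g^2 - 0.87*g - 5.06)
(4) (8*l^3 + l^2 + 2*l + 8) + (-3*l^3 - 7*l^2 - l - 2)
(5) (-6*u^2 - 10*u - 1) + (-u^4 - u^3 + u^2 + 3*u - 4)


(1) = -4.49*s - 2.7
(2) = w^4 - 11*w^3 + 13*w^2 + 123*w - 126
(3) = 7.24*g^3 + 0.55*g^2 + 8.03*g + 5.78
(4) = 5*l^3 - 6*l^2 + l + 6
(5) = -u^4 - u^3 - 5*u^2 - 7*u - 5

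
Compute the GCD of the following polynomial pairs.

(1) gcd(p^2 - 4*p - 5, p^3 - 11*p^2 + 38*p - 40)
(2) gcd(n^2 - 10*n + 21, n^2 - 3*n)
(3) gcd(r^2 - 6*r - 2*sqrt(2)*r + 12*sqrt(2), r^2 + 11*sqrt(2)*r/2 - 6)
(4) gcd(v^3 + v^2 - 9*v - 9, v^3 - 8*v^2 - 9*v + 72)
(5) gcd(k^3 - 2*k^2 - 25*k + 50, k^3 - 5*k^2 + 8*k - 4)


(1) = gcd((p - 5)*(p + 1), (p - 5)*(p - 4)*(p - 2)) = p - 5
(2) = gcd((n - 7)*(n - 3), n*(n - 3)) = n - 3
(3) = 1
(4) = v^2 - 9
(5) = k - 2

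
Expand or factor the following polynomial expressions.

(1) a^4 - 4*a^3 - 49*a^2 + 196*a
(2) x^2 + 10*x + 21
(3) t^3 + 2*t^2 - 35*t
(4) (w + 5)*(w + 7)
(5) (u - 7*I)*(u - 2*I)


(1) = a*(a - 7)*(a - 4)*(a + 7)
(2) = (x + 3)*(x + 7)
(3) = t*(t - 5)*(t + 7)
(4) = w^2 + 12*w + 35
(5) = u^2 - 9*I*u - 14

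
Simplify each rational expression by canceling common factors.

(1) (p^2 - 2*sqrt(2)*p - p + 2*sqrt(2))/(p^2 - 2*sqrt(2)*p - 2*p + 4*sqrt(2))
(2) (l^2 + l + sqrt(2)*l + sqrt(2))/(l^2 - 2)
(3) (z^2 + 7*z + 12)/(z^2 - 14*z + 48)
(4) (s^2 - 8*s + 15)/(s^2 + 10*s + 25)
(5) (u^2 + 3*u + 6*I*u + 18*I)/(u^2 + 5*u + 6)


(1) = (p - 1)/(p - 2)
(2) = (l + 1)/(l - sqrt(2))
(3) = (z^2 + 7*z + 12)/(z^2 - 14*z + 48)
(4) = (s^2 - 8*s + 15)/(s^2 + 10*s + 25)
(5) = (u + 6*I)/(u + 2)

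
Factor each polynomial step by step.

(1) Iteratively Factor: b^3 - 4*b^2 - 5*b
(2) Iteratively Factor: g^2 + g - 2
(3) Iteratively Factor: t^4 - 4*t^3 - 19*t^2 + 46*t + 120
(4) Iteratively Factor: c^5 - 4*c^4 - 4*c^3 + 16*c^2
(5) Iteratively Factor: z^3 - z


(1) = (b + 1)*(b^2 - 5*b) = (b - 5)*(b + 1)*(b)
(2) = (g + 2)*(g - 1)
(3) = (t + 2)*(t^3 - 6*t^2 - 7*t + 60) = (t - 4)*(t + 2)*(t^2 - 2*t - 15) = (t - 4)*(t + 2)*(t + 3)*(t - 5)
(4) = (c - 2)*(c^4 - 2*c^3 - 8*c^2) = (c - 4)*(c - 2)*(c^3 + 2*c^2) = c*(c - 4)*(c - 2)*(c^2 + 2*c) = c^2*(c - 4)*(c - 2)*(c + 2)
(5) = (z)*(z^2 - 1) = z*(z - 1)*(z + 1)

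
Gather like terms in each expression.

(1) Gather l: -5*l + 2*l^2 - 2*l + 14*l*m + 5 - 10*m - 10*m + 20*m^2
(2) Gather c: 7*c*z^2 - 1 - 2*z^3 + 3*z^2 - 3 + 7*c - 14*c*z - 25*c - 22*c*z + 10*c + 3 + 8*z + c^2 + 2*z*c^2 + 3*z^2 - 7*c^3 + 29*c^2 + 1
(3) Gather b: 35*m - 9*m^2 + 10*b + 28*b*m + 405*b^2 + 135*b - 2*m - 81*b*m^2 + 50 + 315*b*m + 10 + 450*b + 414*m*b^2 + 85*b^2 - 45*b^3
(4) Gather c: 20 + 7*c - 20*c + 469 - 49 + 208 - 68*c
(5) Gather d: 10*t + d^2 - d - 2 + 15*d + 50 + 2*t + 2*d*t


(1) = 2*l^2 + l*(14*m - 7) + 20*m^2 - 20*m + 5
(2) = -7*c^3 + c^2*(2*z + 30) + c*(7*z^2 - 36*z - 8) - 2*z^3 + 6*z^2 + 8*z
(3) = -45*b^3 + b^2*(414*m + 490) + b*(-81*m^2 + 343*m + 595) - 9*m^2 + 33*m + 60
(4) = 648 - 81*c
(5) = d^2 + d*(2*t + 14) + 12*t + 48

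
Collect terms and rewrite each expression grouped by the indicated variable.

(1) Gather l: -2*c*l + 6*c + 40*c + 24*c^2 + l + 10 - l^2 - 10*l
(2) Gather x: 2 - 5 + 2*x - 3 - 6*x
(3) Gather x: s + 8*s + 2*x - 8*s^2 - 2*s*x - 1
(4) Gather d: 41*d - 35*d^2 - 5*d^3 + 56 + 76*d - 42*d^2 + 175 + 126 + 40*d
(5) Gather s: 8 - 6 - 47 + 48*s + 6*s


(1) = 24*c^2 + 46*c - l^2 + l*(-2*c - 9) + 10
(2) = -4*x - 6
(3) = -8*s^2 + 9*s + x*(2 - 2*s) - 1
(4) = -5*d^3 - 77*d^2 + 157*d + 357
(5) = 54*s - 45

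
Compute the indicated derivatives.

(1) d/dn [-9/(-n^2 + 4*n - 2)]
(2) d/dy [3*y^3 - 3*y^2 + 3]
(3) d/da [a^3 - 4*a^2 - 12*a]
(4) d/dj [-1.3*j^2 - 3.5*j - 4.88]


(1) = 18*(2 - n)/(n^2 - 4*n + 2)^2
(2) = 3*y*(3*y - 2)
(3) = 3*a^2 - 8*a - 12
(4) = -2.6*j - 3.5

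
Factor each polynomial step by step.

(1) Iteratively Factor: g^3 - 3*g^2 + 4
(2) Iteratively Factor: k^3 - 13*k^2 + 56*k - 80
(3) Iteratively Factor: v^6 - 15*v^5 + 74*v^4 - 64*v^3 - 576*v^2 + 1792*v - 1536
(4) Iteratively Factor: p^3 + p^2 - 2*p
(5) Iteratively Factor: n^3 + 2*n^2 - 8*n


(1) = (g - 2)*(g^2 - g - 2) = (g - 2)*(g + 1)*(g - 2)
(2) = (k - 4)*(k^2 - 9*k + 20) = (k - 4)^2*(k - 5)
(3) = (v - 4)*(v^5 - 11*v^4 + 30*v^3 + 56*v^2 - 352*v + 384) = (v - 4)*(v - 2)*(v^4 - 9*v^3 + 12*v^2 + 80*v - 192) = (v - 4)*(v - 2)*(v + 3)*(v^3 - 12*v^2 + 48*v - 64) = (v - 4)^2*(v - 2)*(v + 3)*(v^2 - 8*v + 16) = (v - 4)^3*(v - 2)*(v + 3)*(v - 4)
(4) = (p + 2)*(p^2 - p) = (p - 1)*(p + 2)*(p)
(5) = (n - 2)*(n^2 + 4*n) = n*(n - 2)*(n + 4)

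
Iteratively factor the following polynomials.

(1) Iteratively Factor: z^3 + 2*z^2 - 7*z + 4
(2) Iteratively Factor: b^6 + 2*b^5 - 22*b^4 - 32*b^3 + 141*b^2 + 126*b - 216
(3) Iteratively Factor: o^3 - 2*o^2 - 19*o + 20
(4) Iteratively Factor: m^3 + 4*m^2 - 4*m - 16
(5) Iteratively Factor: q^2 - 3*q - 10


(1) = (z - 1)*(z^2 + 3*z - 4) = (z - 1)^2*(z + 4)
(2) = (b - 3)*(b^5 + 5*b^4 - 7*b^3 - 53*b^2 - 18*b + 72) = (b - 3)^2*(b^4 + 8*b^3 + 17*b^2 - 2*b - 24) = (b - 3)^2*(b - 1)*(b^3 + 9*b^2 + 26*b + 24) = (b - 3)^2*(b - 1)*(b + 3)*(b^2 + 6*b + 8) = (b - 3)^2*(b - 1)*(b + 3)*(b + 4)*(b + 2)
(3) = (o - 5)*(o^2 + 3*o - 4) = (o - 5)*(o + 4)*(o - 1)
(4) = (m - 2)*(m^2 + 6*m + 8) = (m - 2)*(m + 4)*(m + 2)
(5) = (q - 5)*(q + 2)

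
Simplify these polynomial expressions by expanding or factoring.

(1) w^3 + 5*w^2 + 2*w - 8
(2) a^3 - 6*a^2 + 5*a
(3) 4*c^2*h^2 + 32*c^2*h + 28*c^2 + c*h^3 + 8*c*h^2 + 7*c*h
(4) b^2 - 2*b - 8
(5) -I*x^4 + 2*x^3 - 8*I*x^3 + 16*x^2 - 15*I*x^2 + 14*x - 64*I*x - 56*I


(1) = (w - 1)*(w + 2)*(w + 4)
(2) = a*(a - 5)*(a - 1)
(3) = (4*c + h)*(h + 7)*(c*h + c)
(4) = (b - 4)*(b + 2)
(5) = (x + 7)*(x - 2*I)*(x + 4*I)*(-I*x - I)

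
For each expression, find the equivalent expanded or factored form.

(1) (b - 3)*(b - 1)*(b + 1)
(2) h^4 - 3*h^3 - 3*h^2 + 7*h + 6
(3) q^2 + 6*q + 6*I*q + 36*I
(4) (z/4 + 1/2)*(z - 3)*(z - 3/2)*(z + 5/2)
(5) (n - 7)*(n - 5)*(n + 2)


(1) = b^3 - 3*b^2 - b + 3
(2) = (h - 3)*(h - 2)*(h + 1)^2
(3) = (q + 6)*(q + 6*I)
(4) = z^4/4 - 43*z^2/16 - 9*z/16 + 45/8
(5) = n^3 - 10*n^2 + 11*n + 70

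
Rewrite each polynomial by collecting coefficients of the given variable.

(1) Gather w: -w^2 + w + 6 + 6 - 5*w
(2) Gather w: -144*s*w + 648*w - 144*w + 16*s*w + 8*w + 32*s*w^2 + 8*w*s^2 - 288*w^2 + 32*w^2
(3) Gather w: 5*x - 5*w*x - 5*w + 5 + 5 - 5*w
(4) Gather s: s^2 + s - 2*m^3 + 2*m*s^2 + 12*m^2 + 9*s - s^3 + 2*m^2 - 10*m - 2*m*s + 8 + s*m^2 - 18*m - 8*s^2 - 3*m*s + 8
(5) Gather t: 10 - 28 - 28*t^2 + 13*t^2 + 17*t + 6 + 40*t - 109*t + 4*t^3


(1) = -w^2 - 4*w + 12
(2) = w^2*(32*s - 256) + w*(8*s^2 - 128*s + 512)
(3) = w*(-5*x - 10) + 5*x + 10
(4) = -2*m^3 + 14*m^2 - 28*m - s^3 + s^2*(2*m - 7) + s*(m^2 - 5*m + 10) + 16
(5) = 4*t^3 - 15*t^2 - 52*t - 12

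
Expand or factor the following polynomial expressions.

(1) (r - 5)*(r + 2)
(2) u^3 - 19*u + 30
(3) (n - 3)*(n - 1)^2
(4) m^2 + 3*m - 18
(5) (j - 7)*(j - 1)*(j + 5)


(1) = r^2 - 3*r - 10
(2) = (u - 3)*(u - 2)*(u + 5)
(3) = n^3 - 5*n^2 + 7*n - 3
(4) = (m - 3)*(m + 6)
(5) = j^3 - 3*j^2 - 33*j + 35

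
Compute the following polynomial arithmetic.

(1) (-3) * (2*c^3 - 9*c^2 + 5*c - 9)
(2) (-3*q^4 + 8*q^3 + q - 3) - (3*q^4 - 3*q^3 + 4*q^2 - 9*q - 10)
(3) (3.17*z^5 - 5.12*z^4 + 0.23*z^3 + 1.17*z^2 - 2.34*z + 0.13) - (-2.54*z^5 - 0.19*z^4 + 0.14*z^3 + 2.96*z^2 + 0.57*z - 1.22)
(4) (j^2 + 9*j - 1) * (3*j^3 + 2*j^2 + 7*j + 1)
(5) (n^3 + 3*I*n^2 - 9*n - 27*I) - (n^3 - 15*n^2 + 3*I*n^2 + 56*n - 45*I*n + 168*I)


(1) = -6*c^3 + 27*c^2 - 15*c + 27
(2) = -6*q^4 + 11*q^3 - 4*q^2 + 10*q + 7
(3) = 5.71*z^5 - 4.93*z^4 + 0.09*z^3 - 1.79*z^2 - 2.91*z + 1.35
(4) = 3*j^5 + 29*j^4 + 22*j^3 + 62*j^2 + 2*j - 1
(5) = 15*n^2 - 65*n + 45*I*n - 195*I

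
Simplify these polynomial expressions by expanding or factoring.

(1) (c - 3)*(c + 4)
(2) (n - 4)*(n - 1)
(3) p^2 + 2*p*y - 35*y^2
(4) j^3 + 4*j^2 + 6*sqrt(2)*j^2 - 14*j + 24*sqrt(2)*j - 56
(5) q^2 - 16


(1) = c^2 + c - 12
(2) = n^2 - 5*n + 4
(3) = (p - 5*y)*(p + 7*y)
(4) = (j + 4)*(j - sqrt(2))*(j + 7*sqrt(2))
(5) = (q - 4)*(q + 4)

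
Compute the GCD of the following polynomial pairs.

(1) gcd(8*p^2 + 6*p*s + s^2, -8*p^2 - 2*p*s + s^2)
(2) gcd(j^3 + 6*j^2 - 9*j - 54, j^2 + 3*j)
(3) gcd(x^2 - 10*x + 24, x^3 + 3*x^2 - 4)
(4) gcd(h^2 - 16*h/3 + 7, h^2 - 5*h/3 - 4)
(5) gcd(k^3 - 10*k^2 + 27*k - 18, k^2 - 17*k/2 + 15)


(1) = 2*p + s
(2) = gcd((j - 3)*(j + 3)*(j + 6), j*(j + 3)) = j + 3
(3) = gcd((x - 6)*(x - 4), (x - 1)*(x + 2)^2) = 1
(4) = gcd((h - 3)*(h - 7/3), (h - 3)*(h + 4/3)) = h - 3
(5) = gcd((k - 6)*(k - 3)*(k - 1), (k - 6)*(k - 5/2)) = k - 6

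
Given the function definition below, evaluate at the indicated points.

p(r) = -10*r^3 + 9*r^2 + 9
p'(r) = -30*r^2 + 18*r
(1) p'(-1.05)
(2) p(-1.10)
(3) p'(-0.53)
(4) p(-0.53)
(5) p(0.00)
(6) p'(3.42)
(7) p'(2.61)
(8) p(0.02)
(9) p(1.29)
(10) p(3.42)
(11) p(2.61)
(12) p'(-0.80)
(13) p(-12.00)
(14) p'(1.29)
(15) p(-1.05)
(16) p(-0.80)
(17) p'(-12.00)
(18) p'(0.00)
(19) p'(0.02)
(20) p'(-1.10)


(1) = -51.98
(2) = 33.20
(3) = -17.97
(4) = 13.02
(5) = 9.00
(6) = -289.33
(7) = -157.38
(8) = 9.00
(9) = 2.51
(10) = -285.75
(11) = -107.49
(12) = -33.60
(13) = 18585.00
(14) = -26.70
(15) = 30.50
(16) = 19.88
(17) = -4536.00
(18) = 0.00
(19) = 0.35
(20) = -56.10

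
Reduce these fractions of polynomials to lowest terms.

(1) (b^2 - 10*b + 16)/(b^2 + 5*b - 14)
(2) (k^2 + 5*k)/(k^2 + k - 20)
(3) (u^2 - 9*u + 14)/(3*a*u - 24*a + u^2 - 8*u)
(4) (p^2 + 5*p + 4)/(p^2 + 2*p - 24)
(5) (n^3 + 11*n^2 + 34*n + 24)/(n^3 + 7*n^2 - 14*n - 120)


(1) = (b - 8)/(b + 7)
(2) = k/(k - 4)
(3) = (u^2 - 9*u + 14)/(3*a*u - 24*a + u^2 - 8*u)
(4) = (p^2 + 5*p + 4)/(p^2 + 2*p - 24)
(5) = (n^2 + 5*n + 4)/(n^2 + n - 20)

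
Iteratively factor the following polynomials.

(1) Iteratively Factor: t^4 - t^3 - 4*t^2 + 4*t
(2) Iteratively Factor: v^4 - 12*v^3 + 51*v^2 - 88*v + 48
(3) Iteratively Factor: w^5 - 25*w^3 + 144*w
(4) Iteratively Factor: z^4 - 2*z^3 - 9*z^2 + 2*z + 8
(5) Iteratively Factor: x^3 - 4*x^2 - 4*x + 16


(1) = (t + 2)*(t^3 - 3*t^2 + 2*t) = (t - 1)*(t + 2)*(t^2 - 2*t) = t*(t - 1)*(t + 2)*(t - 2)
(2) = (v - 4)*(v^3 - 8*v^2 + 19*v - 12) = (v - 4)^2*(v^2 - 4*v + 3) = (v - 4)^2*(v - 3)*(v - 1)
(3) = (w + 3)*(w^4 - 3*w^3 - 16*w^2 + 48*w) = (w + 3)*(w + 4)*(w^3 - 7*w^2 + 12*w) = (w - 4)*(w + 3)*(w + 4)*(w^2 - 3*w) = w*(w - 4)*(w + 3)*(w + 4)*(w - 3)
(4) = (z - 1)*(z^3 - z^2 - 10*z - 8) = (z - 4)*(z - 1)*(z^2 + 3*z + 2) = (z - 4)*(z - 1)*(z + 2)*(z + 1)
(5) = (x - 2)*(x^2 - 2*x - 8) = (x - 4)*(x - 2)*(x + 2)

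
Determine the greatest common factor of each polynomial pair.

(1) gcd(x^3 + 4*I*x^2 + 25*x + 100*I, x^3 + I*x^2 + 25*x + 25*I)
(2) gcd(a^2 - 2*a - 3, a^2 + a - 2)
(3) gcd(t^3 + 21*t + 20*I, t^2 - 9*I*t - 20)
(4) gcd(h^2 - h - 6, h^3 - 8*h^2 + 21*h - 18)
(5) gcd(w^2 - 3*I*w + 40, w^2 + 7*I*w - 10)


(1) = x^2 + 25
(2) = 1
(3) = t - 5*I
(4) = gcd((h - 3)*(h + 2), (h - 3)^2*(h - 2)) = h - 3
(5) = gcd((w - 8*I)*(w + 5*I), (w + 2*I)*(w + 5*I)) = w + 5*I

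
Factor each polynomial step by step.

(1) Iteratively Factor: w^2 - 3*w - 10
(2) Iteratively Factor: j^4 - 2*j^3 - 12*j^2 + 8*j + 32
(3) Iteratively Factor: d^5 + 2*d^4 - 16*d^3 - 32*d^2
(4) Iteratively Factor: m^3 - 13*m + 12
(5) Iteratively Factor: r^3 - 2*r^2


(1) = (w + 2)*(w - 5)
(2) = (j - 2)*(j^3 - 12*j - 16) = (j - 4)*(j - 2)*(j^2 + 4*j + 4) = (j - 4)*(j - 2)*(j + 2)*(j + 2)
(3) = (d)*(d^4 + 2*d^3 - 16*d^2 - 32*d) = d*(d - 4)*(d^3 + 6*d^2 + 8*d) = d*(d - 4)*(d + 4)*(d^2 + 2*d) = d^2*(d - 4)*(d + 4)*(d + 2)
(4) = (m + 4)*(m^2 - 4*m + 3) = (m - 1)*(m + 4)*(m - 3)
(5) = (r)*(r^2 - 2*r) = r*(r - 2)*(r)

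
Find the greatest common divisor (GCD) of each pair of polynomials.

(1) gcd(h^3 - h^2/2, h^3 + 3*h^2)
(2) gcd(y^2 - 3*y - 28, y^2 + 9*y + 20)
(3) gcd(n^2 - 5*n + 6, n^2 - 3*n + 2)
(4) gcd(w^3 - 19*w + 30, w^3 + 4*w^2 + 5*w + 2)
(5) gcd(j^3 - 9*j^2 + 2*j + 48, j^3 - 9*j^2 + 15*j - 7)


(1) = gcd(h^2*(h - 1/2), h^2*(h + 3)) = h^2
(2) = gcd((y - 7)*(y + 4), (y + 4)*(y + 5)) = y + 4
(3) = n - 2
(4) = 1
(5) = gcd((j - 8)*(j - 3)*(j + 2), (j - 7)*(j - 1)^2) = 1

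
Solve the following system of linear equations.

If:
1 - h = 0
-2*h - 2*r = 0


Then:
h = 1
r = -1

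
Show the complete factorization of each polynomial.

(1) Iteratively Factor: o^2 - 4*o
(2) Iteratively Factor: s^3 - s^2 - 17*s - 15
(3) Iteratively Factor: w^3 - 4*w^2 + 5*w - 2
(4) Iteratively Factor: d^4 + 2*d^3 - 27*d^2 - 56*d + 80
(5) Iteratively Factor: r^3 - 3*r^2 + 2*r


(1) = (o)*(o - 4)
(2) = (s + 1)*(s^2 - 2*s - 15) = (s - 5)*(s + 1)*(s + 3)
(3) = (w - 1)*(w^2 - 3*w + 2) = (w - 2)*(w - 1)*(w - 1)
(4) = (d - 1)*(d^3 + 3*d^2 - 24*d - 80) = (d - 5)*(d - 1)*(d^2 + 8*d + 16) = (d - 5)*(d - 1)*(d + 4)*(d + 4)
(5) = (r - 1)*(r^2 - 2*r) = (r - 2)*(r - 1)*(r)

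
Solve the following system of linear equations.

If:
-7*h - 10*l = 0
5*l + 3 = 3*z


Then:
h = 6/7 - 6*z/7
l = 3*z/5 - 3/5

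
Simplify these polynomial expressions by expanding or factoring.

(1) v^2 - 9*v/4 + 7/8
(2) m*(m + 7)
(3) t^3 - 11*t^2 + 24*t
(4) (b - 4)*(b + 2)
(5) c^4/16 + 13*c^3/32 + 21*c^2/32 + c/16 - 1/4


(1) = (v - 7/4)*(v - 1/2)
(2) = m^2 + 7*m
(3) = t*(t - 8)*(t - 3)
(4) = b^2 - 2*b - 8
(5) = (c/4 + 1/4)*(c/4 + 1)*(c - 1/2)*(c + 2)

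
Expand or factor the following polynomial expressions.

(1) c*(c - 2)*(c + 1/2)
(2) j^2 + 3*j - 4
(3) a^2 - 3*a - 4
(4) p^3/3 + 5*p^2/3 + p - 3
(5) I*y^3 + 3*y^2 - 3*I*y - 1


(1) = c^3 - 3*c^2/2 - c
(2) = (j - 1)*(j + 4)
(3) = (a - 4)*(a + 1)
(4) = (p/3 + 1)*(p - 1)*(p + 3)
(5) = (y - I)^2*(I*y + 1)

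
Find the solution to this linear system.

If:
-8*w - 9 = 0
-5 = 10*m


Then:
m = -1/2
w = -9/8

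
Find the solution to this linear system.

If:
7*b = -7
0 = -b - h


Then:
b = -1
h = 1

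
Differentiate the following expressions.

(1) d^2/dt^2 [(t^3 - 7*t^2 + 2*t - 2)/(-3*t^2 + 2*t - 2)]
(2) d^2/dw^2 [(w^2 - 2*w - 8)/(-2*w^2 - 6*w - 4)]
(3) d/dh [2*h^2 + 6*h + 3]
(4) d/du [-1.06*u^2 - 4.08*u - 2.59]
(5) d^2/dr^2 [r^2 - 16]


(1) = 4*(13*t^3 - 30*t^2 - 6*t + 8)/(27*t^6 - 54*t^5 + 90*t^4 - 80*t^3 + 60*t^2 - 24*t + 8)
(2) = 5/(w^3 + 3*w^2 + 3*w + 1)
(3) = 4*h + 6
(4) = -2.12*u - 4.08
(5) = 2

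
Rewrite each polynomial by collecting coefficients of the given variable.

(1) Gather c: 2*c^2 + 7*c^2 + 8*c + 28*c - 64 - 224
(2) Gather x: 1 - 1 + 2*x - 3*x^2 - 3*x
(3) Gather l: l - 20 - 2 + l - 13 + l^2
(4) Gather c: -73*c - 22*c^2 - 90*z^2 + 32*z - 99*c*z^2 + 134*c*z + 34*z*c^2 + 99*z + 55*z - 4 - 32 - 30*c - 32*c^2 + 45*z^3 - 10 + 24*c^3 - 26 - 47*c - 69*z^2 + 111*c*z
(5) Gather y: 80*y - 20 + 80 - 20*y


(1) = 9*c^2 + 36*c - 288
(2) = -3*x^2 - x
(3) = l^2 + 2*l - 35
(4) = 24*c^3 + c^2*(34*z - 54) + c*(-99*z^2 + 245*z - 150) + 45*z^3 - 159*z^2 + 186*z - 72
(5) = 60*y + 60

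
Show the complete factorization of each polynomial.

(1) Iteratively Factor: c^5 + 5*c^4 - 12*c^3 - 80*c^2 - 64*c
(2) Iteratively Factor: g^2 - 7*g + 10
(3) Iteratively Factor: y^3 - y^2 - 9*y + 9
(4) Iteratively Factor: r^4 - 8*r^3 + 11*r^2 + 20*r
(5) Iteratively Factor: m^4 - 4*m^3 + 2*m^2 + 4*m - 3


(1) = (c + 4)*(c^4 + c^3 - 16*c^2 - 16*c) = (c + 1)*(c + 4)*(c^3 - 16*c) = (c + 1)*(c + 4)^2*(c^2 - 4*c) = c*(c + 1)*(c + 4)^2*(c - 4)
(2) = (g - 2)*(g - 5)
(3) = (y - 3)*(y^2 + 2*y - 3) = (y - 3)*(y + 3)*(y - 1)
(4) = (r - 4)*(r^3 - 4*r^2 - 5*r) = (r - 5)*(r - 4)*(r^2 + r) = (r - 5)*(r - 4)*(r + 1)*(r)
(5) = (m - 3)*(m^3 - m^2 - m + 1) = (m - 3)*(m - 1)*(m^2 - 1) = (m - 3)*(m - 1)^2*(m + 1)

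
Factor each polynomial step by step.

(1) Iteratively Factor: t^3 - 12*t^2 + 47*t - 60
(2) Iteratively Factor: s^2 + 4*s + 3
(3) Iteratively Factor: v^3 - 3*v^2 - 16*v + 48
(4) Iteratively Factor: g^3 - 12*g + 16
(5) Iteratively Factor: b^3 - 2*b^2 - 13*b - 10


(1) = (t - 3)*(t^2 - 9*t + 20) = (t - 5)*(t - 3)*(t - 4)
(2) = (s + 3)*(s + 1)
(3) = (v - 4)*(v^2 + v - 12) = (v - 4)*(v - 3)*(v + 4)
(4) = (g + 4)*(g^2 - 4*g + 4) = (g - 2)*(g + 4)*(g - 2)
(5) = (b - 5)*(b^2 + 3*b + 2) = (b - 5)*(b + 2)*(b + 1)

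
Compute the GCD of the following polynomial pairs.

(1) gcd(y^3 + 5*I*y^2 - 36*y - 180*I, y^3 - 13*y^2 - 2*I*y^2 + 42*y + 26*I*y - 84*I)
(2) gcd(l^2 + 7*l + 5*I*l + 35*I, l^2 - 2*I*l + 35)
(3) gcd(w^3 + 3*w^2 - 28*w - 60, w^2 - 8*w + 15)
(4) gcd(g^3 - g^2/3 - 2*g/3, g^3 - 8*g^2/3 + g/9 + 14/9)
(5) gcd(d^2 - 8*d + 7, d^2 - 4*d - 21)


(1) = y - 6
(2) = l + 5*I
(3) = gcd((w - 5)*(w + 2)*(w + 6), (w - 5)*(w - 3)) = w - 5
(4) = gcd(g*(g - 1)*(g + 2/3), (g - 7/3)*(g - 1)*(g + 2/3)) = g^2 - g/3 - 2/3
(5) = gcd((d - 7)*(d - 1), (d - 7)*(d + 3)) = d - 7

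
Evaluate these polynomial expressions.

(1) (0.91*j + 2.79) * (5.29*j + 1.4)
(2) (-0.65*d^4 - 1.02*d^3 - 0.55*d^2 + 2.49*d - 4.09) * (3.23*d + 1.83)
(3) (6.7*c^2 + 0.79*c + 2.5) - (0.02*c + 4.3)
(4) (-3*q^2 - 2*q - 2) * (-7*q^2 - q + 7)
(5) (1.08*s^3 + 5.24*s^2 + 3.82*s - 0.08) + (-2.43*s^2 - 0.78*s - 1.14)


(1) = 4.8139*j^2 + 16.0331*j + 3.906
(2) = -2.0995*d^5 - 4.4841*d^4 - 3.6431*d^3 + 7.0362*d^2 - 8.654*d - 7.4847
(3) = 6.7*c^2 + 0.77*c - 1.8
(4) = 21*q^4 + 17*q^3 - 5*q^2 - 12*q - 14
(5) = 1.08*s^3 + 2.81*s^2 + 3.04*s - 1.22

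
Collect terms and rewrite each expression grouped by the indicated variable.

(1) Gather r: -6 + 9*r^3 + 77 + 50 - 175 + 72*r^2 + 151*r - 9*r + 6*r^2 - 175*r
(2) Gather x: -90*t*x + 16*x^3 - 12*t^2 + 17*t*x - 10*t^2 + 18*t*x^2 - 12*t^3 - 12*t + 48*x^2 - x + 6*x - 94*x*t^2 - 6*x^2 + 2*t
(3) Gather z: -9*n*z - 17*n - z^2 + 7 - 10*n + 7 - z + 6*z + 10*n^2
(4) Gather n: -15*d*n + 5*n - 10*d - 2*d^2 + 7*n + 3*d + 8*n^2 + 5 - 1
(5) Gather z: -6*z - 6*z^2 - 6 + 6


(1) = 9*r^3 + 78*r^2 - 33*r - 54
(2) = -12*t^3 - 22*t^2 - 10*t + 16*x^3 + x^2*(18*t + 42) + x*(-94*t^2 - 73*t + 5)
(3) = 10*n^2 - 27*n - z^2 + z*(5 - 9*n) + 14
(4) = -2*d^2 - 7*d + 8*n^2 + n*(12 - 15*d) + 4
(5) = -6*z^2 - 6*z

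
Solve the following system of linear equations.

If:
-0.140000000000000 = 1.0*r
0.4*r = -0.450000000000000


Then:
No Solution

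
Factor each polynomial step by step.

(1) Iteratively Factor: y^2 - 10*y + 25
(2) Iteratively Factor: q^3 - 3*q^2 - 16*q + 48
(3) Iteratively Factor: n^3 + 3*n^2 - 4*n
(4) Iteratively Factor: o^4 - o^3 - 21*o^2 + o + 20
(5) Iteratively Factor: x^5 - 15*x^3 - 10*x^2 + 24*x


(1) = (y - 5)*(y - 5)
(2) = (q - 4)*(q^2 + q - 12) = (q - 4)*(q + 4)*(q - 3)
(3) = (n - 1)*(n^2 + 4*n) = n*(n - 1)*(n + 4)
(4) = (o - 1)*(o^3 - 21*o - 20) = (o - 5)*(o - 1)*(o^2 + 5*o + 4) = (o - 5)*(o - 1)*(o + 4)*(o + 1)
(5) = (x + 2)*(x^4 - 2*x^3 - 11*x^2 + 12*x) = x*(x + 2)*(x^3 - 2*x^2 - 11*x + 12) = x*(x + 2)*(x + 3)*(x^2 - 5*x + 4) = x*(x - 4)*(x + 2)*(x + 3)*(x - 1)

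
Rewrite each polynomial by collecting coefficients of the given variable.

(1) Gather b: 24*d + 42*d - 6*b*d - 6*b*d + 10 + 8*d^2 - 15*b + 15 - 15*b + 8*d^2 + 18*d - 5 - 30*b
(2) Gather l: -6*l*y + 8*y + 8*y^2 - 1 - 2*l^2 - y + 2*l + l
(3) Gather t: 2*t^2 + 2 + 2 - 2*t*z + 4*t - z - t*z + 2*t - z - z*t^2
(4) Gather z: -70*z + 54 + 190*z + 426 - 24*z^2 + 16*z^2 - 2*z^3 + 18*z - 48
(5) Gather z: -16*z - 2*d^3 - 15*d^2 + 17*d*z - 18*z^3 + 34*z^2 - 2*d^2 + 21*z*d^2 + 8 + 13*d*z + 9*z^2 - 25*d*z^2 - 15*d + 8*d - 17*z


(1) = b*(-12*d - 60) + 16*d^2 + 84*d + 20
(2) = -2*l^2 + l*(3 - 6*y) + 8*y^2 + 7*y - 1
(3) = t^2*(2 - z) + t*(6 - 3*z) - 2*z + 4
(4) = -2*z^3 - 8*z^2 + 138*z + 432
(5) = -2*d^3 - 17*d^2 - 7*d - 18*z^3 + z^2*(43 - 25*d) + z*(21*d^2 + 30*d - 33) + 8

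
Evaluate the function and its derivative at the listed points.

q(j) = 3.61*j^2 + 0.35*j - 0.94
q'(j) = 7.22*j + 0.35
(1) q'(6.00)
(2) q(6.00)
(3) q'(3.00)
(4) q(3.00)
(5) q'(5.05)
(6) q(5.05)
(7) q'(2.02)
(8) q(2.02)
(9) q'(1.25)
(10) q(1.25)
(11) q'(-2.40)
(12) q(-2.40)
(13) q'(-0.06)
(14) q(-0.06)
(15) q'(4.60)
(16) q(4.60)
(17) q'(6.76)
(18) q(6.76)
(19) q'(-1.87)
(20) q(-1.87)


(1) = 43.67
(2) = 131.12
(3) = 22.01
(4) = 32.60
(5) = 36.81
(6) = 92.89
(7) = 14.93
(8) = 14.50
(9) = 9.38
(10) = 5.14
(11) = -16.98
(12) = 19.01
(13) = -0.08
(14) = -0.95
(15) = 33.56
(16) = 77.06
(17) = 49.16
(18) = 166.39
(19) = -13.15
(20) = 11.03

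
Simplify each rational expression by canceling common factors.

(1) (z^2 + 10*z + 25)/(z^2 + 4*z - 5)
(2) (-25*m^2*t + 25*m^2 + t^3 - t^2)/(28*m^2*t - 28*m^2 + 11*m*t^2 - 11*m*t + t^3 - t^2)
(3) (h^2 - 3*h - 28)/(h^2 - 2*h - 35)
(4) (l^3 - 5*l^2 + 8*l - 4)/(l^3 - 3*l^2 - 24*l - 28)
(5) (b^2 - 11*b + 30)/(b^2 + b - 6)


(1) = (z + 5)/(z - 1)
(2) = (-25*m^2 + t^2)/(28*m^2 + 11*m*t + t^2)
(3) = (h + 4)/(h + 5)
(4) = (l^3 - 5*l^2 + 8*l - 4)/(l^3 - 3*l^2 - 24*l - 28)
(5) = (b^2 - 11*b + 30)/(b^2 + b - 6)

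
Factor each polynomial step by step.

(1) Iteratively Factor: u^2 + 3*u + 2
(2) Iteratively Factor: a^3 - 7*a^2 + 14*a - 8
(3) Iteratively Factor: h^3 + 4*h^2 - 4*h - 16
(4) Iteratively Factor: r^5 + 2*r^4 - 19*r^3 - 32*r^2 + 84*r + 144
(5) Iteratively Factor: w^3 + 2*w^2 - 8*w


(1) = (u + 1)*(u + 2)
(2) = (a - 1)*(a^2 - 6*a + 8) = (a - 4)*(a - 1)*(a - 2)
(3) = (h + 4)*(h^2 - 4) = (h + 2)*(h + 4)*(h - 2)
(4) = (r - 3)*(r^4 + 5*r^3 - 4*r^2 - 44*r - 48) = (r - 3)^2*(r^3 + 8*r^2 + 20*r + 16) = (r - 3)^2*(r + 4)*(r^2 + 4*r + 4) = (r - 3)^2*(r + 2)*(r + 4)*(r + 2)
(5) = (w - 2)*(w^2 + 4*w) = w*(w - 2)*(w + 4)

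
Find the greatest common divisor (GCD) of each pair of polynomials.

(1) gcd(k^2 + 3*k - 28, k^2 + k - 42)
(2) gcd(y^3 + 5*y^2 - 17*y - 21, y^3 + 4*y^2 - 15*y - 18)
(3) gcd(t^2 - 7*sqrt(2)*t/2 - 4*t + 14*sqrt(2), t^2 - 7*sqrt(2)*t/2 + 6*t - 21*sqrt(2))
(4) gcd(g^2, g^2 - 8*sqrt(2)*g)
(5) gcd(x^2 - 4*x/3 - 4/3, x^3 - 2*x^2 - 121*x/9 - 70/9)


(1) = gcd((k - 4)*(k + 7), (k - 6)*(k + 7)) = k + 7
(2) = y^2 - 2*y - 3
(3) = gcd((t - 4)*(t - 7*sqrt(2)/2), (t + 6)*(t - 7*sqrt(2)/2)) = t - 7*sqrt(2)/2
(4) = gcd(g^2, g*(g - 8*sqrt(2))) = g
(5) = gcd((x - 2)*(x + 2/3), (x - 5)*(x + 2/3)*(x + 7/3)) = x + 2/3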